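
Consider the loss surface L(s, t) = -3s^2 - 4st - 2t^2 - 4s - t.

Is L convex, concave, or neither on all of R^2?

L is quadratic, so its Hessian is the constant matrix H = [[-6, -4], [-4, -4]].
det(H) = 8, tr(H) = -10.
det(H) > 0 and tr(H) < 0, so H is negative definite everywhere: concave.

concave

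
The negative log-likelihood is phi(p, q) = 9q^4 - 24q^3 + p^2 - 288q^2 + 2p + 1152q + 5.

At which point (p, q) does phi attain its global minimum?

(-1, -4)

phi(p,q) separates as A(p) + B(q) + 5, so its minimum is min A + min B + 5.
A'(p) = 2p + 2 vanishes at p ∈ {-1}; B'(q) = 36(q - 4)(q - 2)(q + 4) vanishes at q ∈ {-4, 2, 4}.
Local minima of A (where A''>0): A(-1)=-1. Local minima of B: B(-4)=-5376, B(4)=768.
So the global minimum of phi is A(-1) + B(-4) + 5 = -1 − 5376 + 5 = -5372, attained at (-1, -4).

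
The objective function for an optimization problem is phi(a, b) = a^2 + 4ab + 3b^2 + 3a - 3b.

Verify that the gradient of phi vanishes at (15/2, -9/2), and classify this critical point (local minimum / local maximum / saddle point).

saddle point

∇phi = (2a + 4b + 3, 4a + 6b - 3); substituting (15/2, -9/2) gives ∇phi = (0, 0), so (15/2, -9/2) is indeed a critical point.
The Hessian of phi is constant: H = [[2, 4], [4, 6]].
det(H) = 2·6 − 4² = -4.
Since det(H) < 0, H is indefinite and the critical point is a saddle point.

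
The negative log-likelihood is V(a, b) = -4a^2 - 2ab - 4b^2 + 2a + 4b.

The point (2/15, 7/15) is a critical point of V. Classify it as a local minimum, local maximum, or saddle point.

local maximum

The Hessian of V is constant: H = [[-8, -2], [-2, -8]].
det(H) = (-8)·(-8) − (-2)² = 60.
det(H) > 0 and tr(H) = -16 < 0, so H is negative definite and the point is a local maximum.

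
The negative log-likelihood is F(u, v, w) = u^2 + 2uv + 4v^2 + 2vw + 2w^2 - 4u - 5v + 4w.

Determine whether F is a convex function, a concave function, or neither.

F is quadratic, so its Hessian is the constant matrix H = [[2, 2, 0], [2, 8, 2], [0, 2, 4]].
Leading principal minors: 2, 12, 40.
All positive ⇒ H ≻ 0 ⇒ convex.

convex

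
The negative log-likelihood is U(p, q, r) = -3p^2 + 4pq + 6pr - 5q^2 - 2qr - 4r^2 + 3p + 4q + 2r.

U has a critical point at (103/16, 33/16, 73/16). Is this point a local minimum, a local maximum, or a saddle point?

local maximum

The Hessian is constant: H = [[-6, 4, 6], [4, -10, -2], [6, -2, -8]].
Leading principal minors: Δ₁ = -6, Δ₂ = 44, Δ₃ = -64.
The minors alternate sign starting negative (−, +, −), so H is negative definite: a local maximum.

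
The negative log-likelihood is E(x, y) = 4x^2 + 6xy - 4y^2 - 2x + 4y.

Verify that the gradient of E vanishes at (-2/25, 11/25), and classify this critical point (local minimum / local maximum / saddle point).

saddle point

∇E = (8x + 6y - 2, 6x - 8y + 4); substituting (-2/25, 11/25) gives ∇E = (0, 0), so (-2/25, 11/25) is indeed a critical point.
The Hessian of E is constant: H = [[8, 6], [6, -8]].
det(H) = 8·(-8) − 6² = -100.
Since det(H) < 0, H is indefinite and the critical point is a saddle point.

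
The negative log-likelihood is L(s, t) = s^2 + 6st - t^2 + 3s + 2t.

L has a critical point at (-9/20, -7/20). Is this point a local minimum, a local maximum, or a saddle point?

The Hessian of L is constant: H = [[2, 6], [6, -2]].
det(H) = 2·(-2) − 6² = -40.
Since det(H) < 0, H is indefinite and the critical point is a saddle point.

saddle point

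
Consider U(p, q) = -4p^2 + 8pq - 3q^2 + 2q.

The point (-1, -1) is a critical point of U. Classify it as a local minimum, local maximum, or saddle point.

saddle point

The Hessian of U is constant: H = [[-8, 8], [8, -6]].
det(H) = (-8)·(-6) − 8² = -16.
Since det(H) < 0, H is indefinite and the critical point is a saddle point.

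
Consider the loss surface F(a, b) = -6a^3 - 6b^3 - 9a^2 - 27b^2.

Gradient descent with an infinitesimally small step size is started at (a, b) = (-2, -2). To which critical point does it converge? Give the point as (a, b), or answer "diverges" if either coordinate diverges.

(-1, -3)

F is separable, so gradient descent decouples: a follows -∂F/∂a, b follows -∂F/∂b.
∂F/∂a = -18a(a + 1); at a=-2 this is -36, so a increases.
∂F/∂b = -18b(b + 3); at b=-2 this is 36, so b decreases.
a converges to its nearest critical value -1 (a local min of the a-part); b converges to -3. The iterate converges to (-1, -3).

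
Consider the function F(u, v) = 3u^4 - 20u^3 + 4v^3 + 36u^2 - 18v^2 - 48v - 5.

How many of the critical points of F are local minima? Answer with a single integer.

2

F separates as a function of u plus a function of v, so ∇F=0 decouples.
∂F/∂u = 12u(u - 3)(u - 2) = 0 at u ∈ {0, 2, 3}; ∂F/∂v = 12(v - 4)(v + 1) = 0 at v ∈ {-1, 4}.
The Hessian is diagonal: diag(F_uu, F_vv). Second derivatives: F_uu(0)=72, F_uu(2)=-24, F_uu(3)=36; F_vv(-1)=-60, F_vv(4)=60.
Local minima occur where both diagonal entries positive: (0, 4), (3, 4). Count: 2.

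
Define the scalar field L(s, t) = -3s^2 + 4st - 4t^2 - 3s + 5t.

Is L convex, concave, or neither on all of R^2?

L is quadratic, so its Hessian is the constant matrix H = [[-6, 4], [4, -8]].
det(H) = 32, tr(H) = -14.
det(H) > 0 and tr(H) < 0, so H is negative definite everywhere: concave.

concave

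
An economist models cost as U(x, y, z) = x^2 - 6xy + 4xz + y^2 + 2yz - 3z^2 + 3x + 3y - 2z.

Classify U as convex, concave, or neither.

U is quadratic, so its Hessian is the constant matrix H = [[2, -6, 4], [-6, 2, 2], [4, 2, -6]].
Leading principal minors: 2, -32, 56.
Neither pattern holds ⇒ H is indefinite ⇒ neither convex nor concave.

neither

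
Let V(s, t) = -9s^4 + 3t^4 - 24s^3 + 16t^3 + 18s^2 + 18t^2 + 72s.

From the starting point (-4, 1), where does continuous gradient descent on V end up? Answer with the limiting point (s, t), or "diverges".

diverges

V is separable, so gradient descent decouples: s follows -∂V/∂s, t follows -∂V/∂t.
∂V/∂s = -36(s - 1)(s + 1)(s + 2); at s=-4 this is 1080, so s decreases.
∂V/∂t = 12t(t + 1)(t + 3); at t=1 this is 96, so t decreases.
The s-coordinate has no critical point in that direction and runs off to infinity.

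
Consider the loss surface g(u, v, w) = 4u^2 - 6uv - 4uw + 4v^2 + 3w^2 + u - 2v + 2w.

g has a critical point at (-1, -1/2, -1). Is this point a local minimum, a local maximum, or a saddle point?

The Hessian is constant: H = [[8, -6, -4], [-6, 8, 0], [-4, 0, 6]].
Leading principal minors: Δ₁ = 8, Δ₂ = 28, Δ₃ = 40.
All leading minors are positive, so H is positive definite: a local minimum.

local minimum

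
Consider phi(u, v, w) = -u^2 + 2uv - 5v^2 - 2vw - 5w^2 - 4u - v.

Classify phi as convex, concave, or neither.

phi is quadratic, so its Hessian is the constant matrix H = [[-2, 2, 0], [2, -10, -2], [0, -2, -10]].
Leading principal minors: -2, 16, -152.
Signs alternate −, +, − ⇒ H ≺ 0 ⇒ concave.

concave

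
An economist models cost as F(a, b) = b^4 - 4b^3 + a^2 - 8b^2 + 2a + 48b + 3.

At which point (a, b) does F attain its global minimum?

(-1, -2)

F(a,b) separates as P(a) + Q(b) + 3, so its minimum is min P + min Q + 3.
P'(a) = 2a + 2 vanishes at a ∈ {-1}; Q'(b) = 4(b - 3)(b - 2)(b + 2) vanishes at b ∈ {-2, 2, 3}.
Local minima of P (where P''>0): P(-1)=-1. Local minima of Q: Q(-2)=-80, Q(3)=45.
So the global minimum of F is P(-1) + Q(-2) + 3 = -1 − 80 + 3 = -78, attained at (-1, -2).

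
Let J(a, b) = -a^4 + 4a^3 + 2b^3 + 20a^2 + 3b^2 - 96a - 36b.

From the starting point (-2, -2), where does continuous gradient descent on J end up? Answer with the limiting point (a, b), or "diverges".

(2, 2)

J is separable, so gradient descent decouples: a follows -∂J/∂a, b follows -∂J/∂b.
∂J/∂a = -4(a - 4)(a - 2)(a + 3); at a=-2 this is -96, so a increases.
∂J/∂b = 6(b - 2)(b + 3); at b=-2 this is -24, so b increases.
a converges to its nearest critical value 2 (a local min of the a-part); b converges to 2. The iterate converges to (2, 2).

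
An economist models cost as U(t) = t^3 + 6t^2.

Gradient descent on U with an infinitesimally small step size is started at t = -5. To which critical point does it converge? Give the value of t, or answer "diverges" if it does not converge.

diverges

U'(t) = 3t(t + 4), so U'(-5) = 15.
Gradient descent moves in the -U' direction, i.e. t is decreasing.
There is no critical point below t=-5, and U' keeps the same sign, so the iterate runs off to −∞.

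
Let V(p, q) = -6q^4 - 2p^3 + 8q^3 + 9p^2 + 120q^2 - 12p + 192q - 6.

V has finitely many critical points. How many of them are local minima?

1

V separates as a function of p plus a function of q, so ∇V=0 decouples.
∂V/∂p = -6(p - 2)(p - 1) = 0 at p ∈ {1, 2}; ∂V/∂q = -24(q - 4)(q + 1)(q + 2) = 0 at q ∈ {-2, -1, 4}.
The Hessian is diagonal: diag(V_pp, V_qq). Second derivatives: V_pp(1)=6, V_pp(2)=-6; V_qq(-2)=-144, V_qq(-1)=120, V_qq(4)=-720.
Local minima occur where both diagonal entries positive: (1, -1). Count: 1.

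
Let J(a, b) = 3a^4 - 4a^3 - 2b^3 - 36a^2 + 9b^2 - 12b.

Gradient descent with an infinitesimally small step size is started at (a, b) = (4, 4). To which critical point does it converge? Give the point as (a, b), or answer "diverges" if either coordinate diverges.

J is separable, so gradient descent decouples: a follows -∂J/∂a, b follows -∂J/∂b.
∂J/∂a = 12a(a - 3)(a + 2); at a=4 this is 288, so a decreases.
∂J/∂b = -6(b - 2)(b - 1); at b=4 this is -36, so b increases.
The b-coordinate has no critical point in that direction and runs off to infinity.

diverges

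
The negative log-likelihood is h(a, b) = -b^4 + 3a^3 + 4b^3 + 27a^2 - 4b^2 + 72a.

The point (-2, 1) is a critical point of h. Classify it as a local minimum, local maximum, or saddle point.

local minimum

The mixed partial ∂²h/∂a∂b is 0, so the Hessian at any point is diag(h_aa, h_bb) = diag(18(a + 3), 4(-3b^2 + 6b - 2)).
At (-2, 1): H = diag(18, 4).
Both eigenvalues are positive, so H is positive definite: a local minimum.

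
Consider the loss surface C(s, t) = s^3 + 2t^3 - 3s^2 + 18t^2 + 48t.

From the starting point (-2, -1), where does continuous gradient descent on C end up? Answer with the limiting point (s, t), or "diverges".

diverges

C is separable, so gradient descent decouples: s follows -∂C/∂s, t follows -∂C/∂t.
∂C/∂s = 3s(s - 2); at s=-2 this is 24, so s decreases.
∂C/∂t = 6(t + 2)(t + 4); at t=-1 this is 18, so t decreases.
The s-coordinate has no critical point in that direction and runs off to infinity.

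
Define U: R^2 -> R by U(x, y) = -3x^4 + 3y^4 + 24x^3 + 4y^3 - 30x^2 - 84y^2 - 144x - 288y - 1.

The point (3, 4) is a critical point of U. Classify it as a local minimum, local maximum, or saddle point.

local minimum

The mixed partial ∂²U/∂x∂y is 0, so the Hessian at any point is diag(U_xx, U_yy) = diag(12(-3x^2 + 12x - 5), 12(3y^2 + 2y - 14)).
At (3, 4): H = diag(48, 504).
Both eigenvalues are positive, so H is positive definite: a local minimum.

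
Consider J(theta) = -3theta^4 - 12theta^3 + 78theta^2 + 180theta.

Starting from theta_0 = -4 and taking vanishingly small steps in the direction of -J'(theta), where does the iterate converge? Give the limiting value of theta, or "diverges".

J'(theta) = -12(theta - 3)(theta + 1)(theta + 5), so J'(-4) = -252.
Gradient descent moves in the -J' direction, i.e. theta is increasing.
The nearest critical point in that direction is theta = -1, where J'' = 192 > 0 (a local minimum). The iterate converges there.

-1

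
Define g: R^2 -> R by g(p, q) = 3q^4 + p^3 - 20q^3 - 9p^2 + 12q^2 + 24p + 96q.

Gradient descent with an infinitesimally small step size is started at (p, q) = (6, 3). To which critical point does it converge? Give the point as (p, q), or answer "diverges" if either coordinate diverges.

g is separable, so gradient descent decouples: p follows -∂g/∂p, q follows -∂g/∂q.
∂g/∂p = 3(p - 4)(p - 2); at p=6 this is 24, so p decreases.
∂g/∂q = 12(q - 4)(q - 2)(q + 1); at q=3 this is -48, so q increases.
p converges to its nearest critical value 4 (a local min of the p-part); q converges to 4. The iterate converges to (4, 4).

(4, 4)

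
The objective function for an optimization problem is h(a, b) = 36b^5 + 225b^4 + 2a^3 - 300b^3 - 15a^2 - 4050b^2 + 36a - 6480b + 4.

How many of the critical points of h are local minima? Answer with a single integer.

2

h separates as a function of a plus a function of b, so ∇h=0 decouples.
∂h/∂a = 6(a - 3)(a - 2) = 0 at a ∈ {2, 3}; ∂h/∂b = 180(b - 3)(b + 1)(b + 3)(b + 4) = 0 at b ∈ {-4, -3, -1, 3}.
The Hessian is diagonal: diag(h_aa, h_bb). Second derivatives: h_aa(2)=-6, h_aa(3)=6; h_bb(-4)=-3780, h_bb(-3)=2160, h_bb(-1)=-4320, h_bb(3)=30240.
Local minima occur where both diagonal entries positive: (3, -3), (3, 3). Count: 2.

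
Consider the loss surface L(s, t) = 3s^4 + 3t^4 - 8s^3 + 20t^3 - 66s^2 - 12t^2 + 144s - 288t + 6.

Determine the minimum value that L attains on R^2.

-977

L(s,t) separates as P(s) + Q(t) + 6, so its minimum is min P + min Q + 6.
P'(s) = 12(s - 4)(s - 1)(s + 3) vanishes at s ∈ {-3, 1, 4}; Q'(t) = 12(t - 2)(t + 3)(t + 4) vanishes at t ∈ {-4, -3, 2}.
Local minima of P (where P''>0): P(-3)=-567, P(4)=-224. Local minima of Q: Q(-4)=448, Q(2)=-416.
So the global minimum of L is P(-3) + Q(2) + 6 = -567 − 416 + 6 = -977, attained at (-3, 2).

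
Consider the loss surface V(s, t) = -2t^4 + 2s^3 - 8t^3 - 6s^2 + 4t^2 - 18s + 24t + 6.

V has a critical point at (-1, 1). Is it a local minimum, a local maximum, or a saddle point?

The mixed partial ∂²V/∂s∂t is 0, so the Hessian at any point is diag(V_ss, V_tt) = diag(12(s - 1), 8(-3t^2 - 6t + 1)).
At (-1, 1): H = diag(-24, -64).
Both eigenvalues are negative, so H is negative definite: a local maximum.

local maximum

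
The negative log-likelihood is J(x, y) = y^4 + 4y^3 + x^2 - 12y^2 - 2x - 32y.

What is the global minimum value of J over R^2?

-65

J(x,y) separates as P(x) + Q(y), so its minimum is min P + min Q.
P'(x) = 2x - 2 vanishes at x ∈ {1}; Q'(y) = 4(y - 2)(y + 1)(y + 4) vanishes at y ∈ {-4, -1, 2}.
Local minima of P (where P''>0): P(1)=-1. Local minima of Q: Q(-4)=-64, Q(2)=-64.
So the global minimum of J is P(1) + Q(-4) = -1 − 64 = -65, attained at (1, -4).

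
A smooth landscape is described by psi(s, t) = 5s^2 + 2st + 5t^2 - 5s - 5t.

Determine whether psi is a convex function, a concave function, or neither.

psi is quadratic, so its Hessian is the constant matrix H = [[10, 2], [2, 10]].
det(H) = 96, tr(H) = 20.
det(H) > 0 and tr(H) > 0, so H is positive definite everywhere: convex.

convex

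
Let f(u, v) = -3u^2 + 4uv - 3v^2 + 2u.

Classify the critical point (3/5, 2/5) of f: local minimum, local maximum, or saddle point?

local maximum

The Hessian of f is constant: H = [[-6, 4], [4, -6]].
det(H) = (-6)·(-6) − 4² = 20.
det(H) > 0 and tr(H) = -12 < 0, so H is negative definite and the point is a local maximum.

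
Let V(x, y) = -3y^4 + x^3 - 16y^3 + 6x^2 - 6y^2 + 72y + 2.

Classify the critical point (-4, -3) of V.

The mixed partial ∂²V/∂x∂y is 0, so the Hessian at any point is diag(V_xx, V_yy) = diag(6(x + 2), -12(3y^2 + 8y + 1)).
At (-4, -3): H = diag(-12, -48).
Both eigenvalues are negative, so H is negative definite: a local maximum.

local maximum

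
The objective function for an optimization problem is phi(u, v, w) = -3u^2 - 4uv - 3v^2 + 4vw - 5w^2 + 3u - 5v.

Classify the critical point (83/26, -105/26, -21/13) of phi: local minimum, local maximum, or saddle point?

local maximum

The Hessian is constant: H = [[-6, -4, 0], [-4, -6, 4], [0, 4, -10]].
Leading principal minors: Δ₁ = -6, Δ₂ = 20, Δ₃ = -104.
The minors alternate sign starting negative (−, +, −), so H is negative definite: a local maximum.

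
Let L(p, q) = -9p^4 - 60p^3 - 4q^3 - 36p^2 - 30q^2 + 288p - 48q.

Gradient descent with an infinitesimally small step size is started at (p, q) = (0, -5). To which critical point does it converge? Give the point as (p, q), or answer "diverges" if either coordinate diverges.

L is separable, so gradient descent decouples: p follows -∂L/∂p, q follows -∂L/∂q.
∂L/∂p = -36(p - 1)(p + 2)(p + 4); at p=0 this is 288, so p decreases.
∂L/∂q = -12(q + 1)(q + 4); at q=-5 this is -48, so q increases.
p converges to its nearest critical value -2 (a local min of the p-part); q converges to -4. The iterate converges to (-2, -4).

(-2, -4)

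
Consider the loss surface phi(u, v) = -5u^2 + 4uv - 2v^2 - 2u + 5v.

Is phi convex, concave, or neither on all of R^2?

phi is quadratic, so its Hessian is the constant matrix H = [[-10, 4], [4, -4]].
det(H) = 24, tr(H) = -14.
det(H) > 0 and tr(H) < 0, so H is negative definite everywhere: concave.

concave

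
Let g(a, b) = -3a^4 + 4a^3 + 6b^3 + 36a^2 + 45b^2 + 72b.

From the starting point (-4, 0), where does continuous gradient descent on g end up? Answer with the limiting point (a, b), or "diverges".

diverges

g is separable, so gradient descent decouples: a follows -∂g/∂a, b follows -∂g/∂b.
∂g/∂a = -12a(a - 3)(a + 2); at a=-4 this is 672, so a decreases.
∂g/∂b = 18(b + 1)(b + 4); at b=0 this is 72, so b decreases.
The a-coordinate has no critical point in that direction and runs off to infinity.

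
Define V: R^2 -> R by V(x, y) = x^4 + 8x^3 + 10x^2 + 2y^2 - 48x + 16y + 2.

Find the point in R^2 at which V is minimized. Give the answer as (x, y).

(1, -4)

V(x,y) separates as P(x) + Q(y) + 2, so its minimum is min P + min Q + 2.
P'(x) = 4(x - 1)(x + 3)(x + 4) vanishes at x ∈ {-4, -3, 1}; Q'(y) = 4y + 16 vanishes at y ∈ {-4}.
Local minima of P (where P''>0): P(-4)=96, P(1)=-29. Local minima of Q: Q(-4)=-32.
So the global minimum of V is P(1) + Q(-4) + 2 = -29 − 32 + 2 = -59, attained at (1, -4).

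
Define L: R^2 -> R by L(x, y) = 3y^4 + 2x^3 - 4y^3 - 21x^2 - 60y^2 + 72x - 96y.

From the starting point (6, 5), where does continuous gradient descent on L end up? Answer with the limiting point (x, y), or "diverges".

(4, 4)

L is separable, so gradient descent decouples: x follows -∂L/∂x, y follows -∂L/∂y.
∂L/∂x = 6(x - 4)(x - 3); at x=6 this is 36, so x decreases.
∂L/∂y = 12(y - 4)(y + 1)(y + 2); at y=5 this is 504, so y decreases.
x converges to its nearest critical value 4 (a local min of the x-part); y converges to 4. The iterate converges to (4, 4).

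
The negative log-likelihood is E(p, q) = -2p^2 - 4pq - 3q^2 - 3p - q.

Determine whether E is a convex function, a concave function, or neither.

E is quadratic, so its Hessian is the constant matrix H = [[-4, -4], [-4, -6]].
det(H) = 8, tr(H) = -10.
det(H) > 0 and tr(H) < 0, so H is negative definite everywhere: concave.

concave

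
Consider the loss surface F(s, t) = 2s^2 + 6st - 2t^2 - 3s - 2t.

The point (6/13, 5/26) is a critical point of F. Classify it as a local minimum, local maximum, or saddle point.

The Hessian of F is constant: H = [[4, 6], [6, -4]].
det(H) = 4·(-4) − 6² = -52.
Since det(H) < 0, H is indefinite and the critical point is a saddle point.

saddle point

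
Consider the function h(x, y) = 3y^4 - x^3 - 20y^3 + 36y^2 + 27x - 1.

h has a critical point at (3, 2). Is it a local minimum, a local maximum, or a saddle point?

local maximum

The mixed partial ∂²h/∂x∂y is 0, so the Hessian at any point is diag(h_xx, h_yy) = diag(-6x, 12(3y^2 - 10y + 6)).
At (3, 2): H = diag(-18, -24).
Both eigenvalues are negative, so H is negative definite: a local maximum.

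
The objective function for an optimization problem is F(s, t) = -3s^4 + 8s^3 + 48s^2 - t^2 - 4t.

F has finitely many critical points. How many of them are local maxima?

2

F separates as a function of s plus a function of t, so ∇F=0 decouples.
∂F/∂s = -12s(s - 4)(s + 2) = 0 at s ∈ {-2, 0, 4}; ∂F/∂t = -2(t + 2) = 0 at t ∈ {-2}.
The Hessian is diagonal: diag(F_ss, F_tt). Second derivatives: F_ss(-2)=-144, F_ss(0)=96, F_ss(4)=-288; F_tt(-2)=-2.
Local maxima occur where both diagonal entries negative: (-2, -2), (4, -2). Count: 2.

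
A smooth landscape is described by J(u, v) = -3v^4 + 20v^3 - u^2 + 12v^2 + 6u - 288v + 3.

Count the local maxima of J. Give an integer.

J separates as a function of u plus a function of v, so ∇J=0 decouples.
∂J/∂u = -2(u - 3) = 0 at u ∈ {3}; ∂J/∂v = -12(v - 4)(v - 3)(v + 2) = 0 at v ∈ {-2, 3, 4}.
The Hessian is diagonal: diag(J_uu, J_vv). Second derivatives: J_uu(3)=-2; J_vv(-2)=-360, J_vv(3)=60, J_vv(4)=-72.
Local maxima occur where both diagonal entries negative: (3, -2), (3, 4). Count: 2.

2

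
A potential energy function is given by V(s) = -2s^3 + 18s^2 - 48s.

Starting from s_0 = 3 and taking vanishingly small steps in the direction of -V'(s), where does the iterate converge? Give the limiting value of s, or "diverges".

2

V'(s) = -6(s - 4)(s - 2), so V'(3) = 6.
Gradient descent moves in the -V' direction, i.e. s is decreasing.
The nearest critical point in that direction is s = 2, where V'' = 12 > 0 (a local minimum). The iterate converges there.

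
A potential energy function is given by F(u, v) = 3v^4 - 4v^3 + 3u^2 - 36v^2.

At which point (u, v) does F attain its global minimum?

F(u,v) separates as P(u) + Q(v), so its minimum is min P + min Q.
P'(u) = 6u vanishes at u ∈ {0}; Q'(v) = 12v(v - 3)(v + 2) vanishes at v ∈ {-2, 0, 3}.
Local minima of P (where P''>0): P(0)=0. Local minima of Q: Q(-2)=-64, Q(3)=-189.
So the global minimum of F is P(0) + Q(3) = 0 − 189 = -189, attained at (0, 3).

(0, 3)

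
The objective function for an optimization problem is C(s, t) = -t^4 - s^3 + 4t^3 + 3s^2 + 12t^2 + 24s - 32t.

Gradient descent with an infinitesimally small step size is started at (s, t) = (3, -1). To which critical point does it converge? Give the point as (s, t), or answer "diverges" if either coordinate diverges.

(-2, 1)

C is separable, so gradient descent decouples: s follows -∂C/∂s, t follows -∂C/∂t.
∂C/∂s = -3(s - 4)(s + 2); at s=3 this is 15, so s decreases.
∂C/∂t = -4(t - 4)(t - 1)(t + 2); at t=-1 this is -40, so t increases.
s converges to its nearest critical value -2 (a local min of the s-part); t converges to 1. The iterate converges to (-2, 1).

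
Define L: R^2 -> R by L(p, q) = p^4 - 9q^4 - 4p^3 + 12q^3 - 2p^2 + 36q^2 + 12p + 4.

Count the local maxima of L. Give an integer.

L separates as a function of p plus a function of q, so ∇L=0 decouples.
∂L/∂p = 4(p - 3)(p - 1)(p + 1) = 0 at p ∈ {-1, 1, 3}; ∂L/∂q = -36q(q - 2)(q + 1) = 0 at q ∈ {-1, 0, 2}.
The Hessian is diagonal: diag(L_pp, L_qq). Second derivatives: L_pp(-1)=32, L_pp(1)=-16, L_pp(3)=32; L_qq(-1)=-108, L_qq(0)=72, L_qq(2)=-216.
Local maxima occur where both diagonal entries negative: (1, -1), (1, 2). Count: 2.

2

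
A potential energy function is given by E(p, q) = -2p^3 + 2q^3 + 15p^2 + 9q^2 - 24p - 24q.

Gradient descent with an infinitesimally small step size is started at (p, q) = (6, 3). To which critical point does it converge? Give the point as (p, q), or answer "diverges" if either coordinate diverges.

E is separable, so gradient descent decouples: p follows -∂E/∂p, q follows -∂E/∂q.
∂E/∂p = -6(p - 4)(p - 1); at p=6 this is -60, so p increases.
∂E/∂q = 6(q - 1)(q + 4); at q=3 this is 84, so q decreases.
The p-coordinate has no critical point in that direction and runs off to infinity.

diverges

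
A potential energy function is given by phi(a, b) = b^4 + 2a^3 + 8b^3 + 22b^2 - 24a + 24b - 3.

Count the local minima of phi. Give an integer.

2

phi separates as a function of a plus a function of b, so ∇phi=0 decouples.
∂phi/∂a = 6(a - 2)(a + 2) = 0 at a ∈ {-2, 2}; ∂phi/∂b = 4(b + 1)(b + 2)(b + 3) = 0 at b ∈ {-3, -2, -1}.
The Hessian is diagonal: diag(phi_aa, phi_bb). Second derivatives: phi_aa(-2)=-24, phi_aa(2)=24; phi_bb(-3)=8, phi_bb(-2)=-4, phi_bb(-1)=8.
Local minima occur where both diagonal entries positive: (2, -3), (2, -1). Count: 2.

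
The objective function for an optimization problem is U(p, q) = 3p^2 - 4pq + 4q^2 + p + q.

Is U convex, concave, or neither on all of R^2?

U is quadratic, so its Hessian is the constant matrix H = [[6, -4], [-4, 8]].
det(H) = 32, tr(H) = 14.
det(H) > 0 and tr(H) > 0, so H is positive definite everywhere: convex.

convex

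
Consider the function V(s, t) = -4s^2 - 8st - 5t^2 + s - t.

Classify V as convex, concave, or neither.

concave

V is quadratic, so its Hessian is the constant matrix H = [[-8, -8], [-8, -10]].
det(H) = 16, tr(H) = -18.
det(H) > 0 and tr(H) < 0, so H is negative definite everywhere: concave.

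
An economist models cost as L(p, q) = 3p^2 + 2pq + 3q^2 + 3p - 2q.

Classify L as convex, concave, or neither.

L is quadratic, so its Hessian is the constant matrix H = [[6, 2], [2, 6]].
det(H) = 32, tr(H) = 12.
det(H) > 0 and tr(H) > 0, so H is positive definite everywhere: convex.

convex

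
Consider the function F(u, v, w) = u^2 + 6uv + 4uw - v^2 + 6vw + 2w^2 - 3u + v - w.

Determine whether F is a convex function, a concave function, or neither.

neither

F is quadratic, so its Hessian is the constant matrix H = [[2, 6, 4], [6, -2, 6], [4, 6, 4]].
Leading principal minors: 2, -40, 88.
Neither pattern holds ⇒ H is indefinite ⇒ neither convex nor concave.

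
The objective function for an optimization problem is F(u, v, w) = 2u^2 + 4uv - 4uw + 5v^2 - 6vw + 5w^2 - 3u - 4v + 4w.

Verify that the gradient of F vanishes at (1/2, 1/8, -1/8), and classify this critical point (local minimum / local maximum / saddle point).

∇F = (4u + 4v - 4w - 3, 4u + 10v - 6w - 4, -4u - 6v + 10w + 4); substituting (1/2, 1/8, -1/8) gives ∇F = (0, 0, 0), so (1/2, 1/8, -1/8) is indeed a critical point.
The Hessian is constant: H = [[4, 4, -4], [4, 10, -6], [-4, -6, 10]].
Leading principal minors: Δ₁ = 4, Δ₂ = 24, Δ₃ = 128.
All leading minors are positive, so H is positive definite: a local minimum.

local minimum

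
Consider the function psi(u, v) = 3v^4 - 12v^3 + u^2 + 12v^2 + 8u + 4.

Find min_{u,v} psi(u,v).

psi(u,v) separates as P(u) + Q(v) + 4, so its minimum is min P + min Q + 4.
P'(u) = 2u + 8 vanishes at u ∈ {-4}; Q'(v) = 12v(v - 2)(v - 1) vanishes at v ∈ {0, 1, 2}.
Local minima of P (where P''>0): P(-4)=-16. Local minima of Q: Q(0)=0, Q(2)=0.
So the global minimum of psi is P(-4) + Q(0) + 4 = -16 + 0 + 4 = -12, attained at (-4, 0).

-12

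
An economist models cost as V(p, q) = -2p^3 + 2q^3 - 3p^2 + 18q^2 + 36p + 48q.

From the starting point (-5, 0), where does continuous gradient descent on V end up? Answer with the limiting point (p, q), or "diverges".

(-3, -2)

V is separable, so gradient descent decouples: p follows -∂V/∂p, q follows -∂V/∂q.
∂V/∂p = -6(p - 2)(p + 3); at p=-5 this is -84, so p increases.
∂V/∂q = 6(q + 2)(q + 4); at q=0 this is 48, so q decreases.
p converges to its nearest critical value -3 (a local min of the p-part); q converges to -2. The iterate converges to (-3, -2).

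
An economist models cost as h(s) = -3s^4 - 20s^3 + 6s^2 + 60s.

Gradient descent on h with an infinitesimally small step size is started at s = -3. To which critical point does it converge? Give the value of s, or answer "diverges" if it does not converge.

h'(s) = -12(s - 1)(s + 1)(s + 5), so h'(-3) = -192.
Gradient descent moves in the -h' direction, i.e. s is increasing.
The nearest critical point in that direction is s = -1, where h'' = 96 > 0 (a local minimum). The iterate converges there.

-1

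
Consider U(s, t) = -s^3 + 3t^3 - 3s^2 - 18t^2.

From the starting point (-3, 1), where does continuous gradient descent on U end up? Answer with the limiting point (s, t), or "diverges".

(-2, 4)

U is separable, so gradient descent decouples: s follows -∂U/∂s, t follows -∂U/∂t.
∂U/∂s = -3s(s + 2); at s=-3 this is -9, so s increases.
∂U/∂t = 9t(t - 4); at t=1 this is -27, so t increases.
s converges to its nearest critical value -2 (a local min of the s-part); t converges to 4. The iterate converges to (-2, 4).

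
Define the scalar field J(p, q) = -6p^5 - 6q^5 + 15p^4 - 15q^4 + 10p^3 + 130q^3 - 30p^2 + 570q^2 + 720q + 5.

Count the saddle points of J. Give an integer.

8

J separates as a function of p plus a function of q, so ∇J=0 decouples.
∂J/∂p = -30p(p - 2)(p - 1)(p + 1) = 0 at p ∈ {-1, 0, 1, 2}; ∂J/∂q = -30(q - 4)(q + 1)(q + 2)(q + 3) = 0 at q ∈ {-3, -2, -1, 4}.
The Hessian is diagonal: diag(J_pp, J_qq). Second derivatives: J_pp(-1)=180, J_pp(0)=-60, J_pp(1)=60, J_pp(2)=-180; J_qq(-3)=420, J_qq(-2)=-180, J_qq(-1)=300, J_qq(4)=-6300.
Saddle points occur where the two diagonal entries have opposite signs: (-1, -2), (-1, 4), (0, -3), (0, -1), (1, -2), (1, 4), (2, -3), (2, -1). Count: 8.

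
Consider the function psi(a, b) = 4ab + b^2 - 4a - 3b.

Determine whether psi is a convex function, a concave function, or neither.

neither

psi is quadratic, so its Hessian is the constant matrix H = [[0, 4], [4, 2]].
det(H) = -16, tr(H) = 2.
det(H) < 0, so H is indefinite: neither convex nor concave.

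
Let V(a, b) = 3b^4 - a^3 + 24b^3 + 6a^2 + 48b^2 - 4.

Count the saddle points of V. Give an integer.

V separates as a function of a plus a function of b, so ∇V=0 decouples.
∂V/∂a = -3a(a - 4) = 0 at a ∈ {0, 4}; ∂V/∂b = 12b(b + 2)(b + 4) = 0 at b ∈ {-4, -2, 0}.
The Hessian is diagonal: diag(V_aa, V_bb). Second derivatives: V_aa(0)=12, V_aa(4)=-12; V_bb(-4)=96, V_bb(-2)=-48, V_bb(0)=96.
Saddle points occur where the two diagonal entries have opposite signs: (0, -2), (4, -4), (4, 0). Count: 3.

3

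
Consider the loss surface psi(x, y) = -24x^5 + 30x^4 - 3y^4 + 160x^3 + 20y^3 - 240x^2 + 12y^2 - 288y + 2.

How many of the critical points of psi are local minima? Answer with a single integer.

psi separates as a function of x plus a function of y, so ∇psi=0 decouples.
∂psi/∂x = -120x(x - 2)(x - 1)(x + 2) = 0 at x ∈ {-2, 0, 1, 2}; ∂psi/∂y = -12(y - 4)(y - 3)(y + 2) = 0 at y ∈ {-2, 3, 4}.
The Hessian is diagonal: diag(psi_xx, psi_yy). Second derivatives: psi_xx(-2)=2880, psi_xx(0)=-480, psi_xx(1)=360, psi_xx(2)=-960; psi_yy(-2)=-360, psi_yy(3)=60, psi_yy(4)=-72.
Local minima occur where both diagonal entries positive: (-2, 3), (1, 3). Count: 2.

2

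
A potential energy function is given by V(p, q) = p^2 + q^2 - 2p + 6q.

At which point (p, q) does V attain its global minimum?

V(p,q) separates as A(p) + B(q), so its minimum is min A + min B.
A'(p) = 2p - 2 vanishes at p ∈ {1}; B'(q) = 2q + 6 vanishes at q ∈ {-3}.
Local minima of A (where A''>0): A(1)=-1. Local minima of B: B(-3)=-9.
So the global minimum of V is A(1) + B(-3) = -1 − 9 = -10, attained at (1, -3).

(1, -3)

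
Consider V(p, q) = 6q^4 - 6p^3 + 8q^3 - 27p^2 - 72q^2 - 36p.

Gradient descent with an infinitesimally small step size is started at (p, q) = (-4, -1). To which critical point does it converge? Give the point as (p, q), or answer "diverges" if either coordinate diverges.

(-2, -3)

V is separable, so gradient descent decouples: p follows -∂V/∂p, q follows -∂V/∂q.
∂V/∂p = -18(p + 1)(p + 2); at p=-4 this is -108, so p increases.
∂V/∂q = 24q(q - 2)(q + 3); at q=-1 this is 144, so q decreases.
p converges to its nearest critical value -2 (a local min of the p-part); q converges to -3. The iterate converges to (-2, -3).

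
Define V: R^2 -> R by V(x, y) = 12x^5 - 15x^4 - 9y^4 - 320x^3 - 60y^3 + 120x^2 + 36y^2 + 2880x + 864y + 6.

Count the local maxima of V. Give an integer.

V separates as a function of x plus a function of y, so ∇V=0 decouples.
∂V/∂x = 60(x - 4)(x - 2)(x + 2)(x + 3) = 0 at x ∈ {-3, -2, 2, 4}; ∂V/∂y = -36(y - 2)(y + 3)(y + 4) = 0 at y ∈ {-4, -3, 2}.
The Hessian is diagonal: diag(V_xx, V_yy). Second derivatives: V_xx(-3)=-2100, V_xx(-2)=1440, V_xx(2)=-2400, V_xx(4)=5040; V_yy(-4)=-216, V_yy(-3)=180, V_yy(2)=-1080.
Local maxima occur where both diagonal entries negative: (-3, -4), (-3, 2), (2, -4), (2, 2). Count: 4.

4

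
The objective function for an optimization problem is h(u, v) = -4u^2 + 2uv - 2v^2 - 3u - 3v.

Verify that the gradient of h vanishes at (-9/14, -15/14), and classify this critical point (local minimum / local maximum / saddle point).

∇h = (-8u + 2v - 3, 2u - 4v - 3); substituting (-9/14, -15/14) gives ∇h = (0, 0), so (-9/14, -15/14) is indeed a critical point.
The Hessian of h is constant: H = [[-8, 2], [2, -4]].
det(H) = (-8)·(-4) − 2² = 28.
det(H) > 0 and tr(H) = -12 < 0, so H is negative definite and the point is a local maximum.

local maximum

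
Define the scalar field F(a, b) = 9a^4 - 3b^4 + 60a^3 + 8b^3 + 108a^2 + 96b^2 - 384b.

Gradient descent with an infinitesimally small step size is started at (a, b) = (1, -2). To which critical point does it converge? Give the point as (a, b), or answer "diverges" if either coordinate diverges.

(0, 2)

F is separable, so gradient descent decouples: a follows -∂F/∂a, b follows -∂F/∂b.
∂F/∂a = 36a(a + 2)(a + 3); at a=1 this is 432, so a decreases.
∂F/∂b = -12(b - 4)(b - 2)(b + 4); at b=-2 this is -576, so b increases.
a converges to its nearest critical value 0 (a local min of the a-part); b converges to 2. The iterate converges to (0, 2).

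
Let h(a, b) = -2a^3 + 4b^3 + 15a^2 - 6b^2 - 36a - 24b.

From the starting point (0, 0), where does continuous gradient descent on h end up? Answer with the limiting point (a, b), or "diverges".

h is separable, so gradient descent decouples: a follows -∂h/∂a, b follows -∂h/∂b.
∂h/∂a = -6(a - 3)(a - 2); at a=0 this is -36, so a increases.
∂h/∂b = 12(b - 2)(b + 1); at b=0 this is -24, so b increases.
a converges to its nearest critical value 2 (a local min of the a-part); b converges to 2. The iterate converges to (2, 2).

(2, 2)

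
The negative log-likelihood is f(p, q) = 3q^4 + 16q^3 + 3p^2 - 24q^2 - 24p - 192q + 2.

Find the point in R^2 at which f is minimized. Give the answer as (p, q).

(4, 2)

f(p,q) separates as A(p) + B(q) + 2, so its minimum is min A + min B + 2.
A'(p) = 6p - 24 vanishes at p ∈ {4}; B'(q) = 12(q - 2)(q + 2)(q + 4) vanishes at q ∈ {-4, -2, 2}.
Local minima of A (where A''>0): A(4)=-48. Local minima of B: B(-4)=128, B(2)=-304.
So the global minimum of f is A(4) + B(2) + 2 = -48 − 304 + 2 = -350, attained at (4, 2).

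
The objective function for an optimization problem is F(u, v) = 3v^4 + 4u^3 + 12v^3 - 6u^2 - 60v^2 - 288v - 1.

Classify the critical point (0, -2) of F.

The mixed partial ∂²F/∂u∂v is 0, so the Hessian at any point is diag(F_uu, F_vv) = diag(12(2u - 1), 12(3v^2 + 6v - 10)).
At (0, -2): H = diag(-12, -120).
Both eigenvalues are negative, so H is negative definite: a local maximum.

local maximum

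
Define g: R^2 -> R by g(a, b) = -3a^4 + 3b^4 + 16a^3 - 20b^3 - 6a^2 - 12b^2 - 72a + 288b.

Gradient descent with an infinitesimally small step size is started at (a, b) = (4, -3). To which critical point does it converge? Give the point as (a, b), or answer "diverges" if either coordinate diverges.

g is separable, so gradient descent decouples: a follows -∂g/∂a, b follows -∂g/∂b.
∂g/∂a = -12(a - 3)(a - 2)(a + 1); at a=4 this is -120, so a increases.
∂g/∂b = 12(b - 4)(b - 3)(b + 2); at b=-3 this is -504, so b increases.
The a-coordinate has no critical point in that direction and runs off to infinity.

diverges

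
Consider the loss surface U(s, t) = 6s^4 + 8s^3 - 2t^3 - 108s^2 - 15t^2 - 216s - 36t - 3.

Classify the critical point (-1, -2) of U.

The mixed partial ∂²U/∂s∂t is 0, so the Hessian at any point is diag(U_ss, U_tt) = diag(24(3s^2 + 2s - 9), -6(2t + 5)).
At (-1, -2): H = diag(-192, -6).
Both eigenvalues are negative, so H is negative definite: a local maximum.

local maximum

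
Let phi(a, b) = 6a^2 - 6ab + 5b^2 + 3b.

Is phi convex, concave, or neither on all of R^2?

convex

phi is quadratic, so its Hessian is the constant matrix H = [[12, -6], [-6, 10]].
det(H) = 84, tr(H) = 22.
det(H) > 0 and tr(H) > 0, so H is positive definite everywhere: convex.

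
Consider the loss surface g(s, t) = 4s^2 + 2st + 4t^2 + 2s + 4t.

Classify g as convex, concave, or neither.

g is quadratic, so its Hessian is the constant matrix H = [[8, 2], [2, 8]].
det(H) = 60, tr(H) = 16.
det(H) > 0 and tr(H) > 0, so H is positive definite everywhere: convex.

convex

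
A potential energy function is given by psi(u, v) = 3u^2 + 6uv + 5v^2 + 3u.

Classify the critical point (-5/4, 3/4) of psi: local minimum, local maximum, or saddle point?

local minimum

The Hessian of psi is constant: H = [[6, 6], [6, 10]].
det(H) = 6·10 − 6² = 24.
det(H) > 0 and tr(H) = 16 > 0, so H is positive definite and the point is a local minimum.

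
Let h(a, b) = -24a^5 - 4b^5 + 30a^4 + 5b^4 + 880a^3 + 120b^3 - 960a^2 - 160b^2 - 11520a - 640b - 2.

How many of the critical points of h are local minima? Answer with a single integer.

h separates as a function of a plus a function of b, so ∇h=0 decouples.
∂h/∂a = -120(a - 4)(a - 3)(a + 2)(a + 4) = 0 at a ∈ {-4, -2, 3, 4}; ∂h/∂b = -20(b - 4)(b - 2)(b + 1)(b + 4) = 0 at b ∈ {-4, -1, 2, 4}.
The Hessian is diagonal: diag(h_aa, h_bb). Second derivatives: h_aa(-4)=13440, h_aa(-2)=-7200, h_aa(3)=4200, h_aa(4)=-5760; h_bb(-4)=2880, h_bb(-1)=-900, h_bb(2)=720, h_bb(4)=-1600.
Local minima occur where both diagonal entries positive: (-4, -4), (-4, 2), (3, -4), (3, 2). Count: 4.

4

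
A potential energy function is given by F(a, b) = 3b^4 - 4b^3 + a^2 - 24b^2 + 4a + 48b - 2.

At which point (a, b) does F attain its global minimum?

(-2, -2)

F(a,b) separates as P(a) + Q(b) − 2, so its minimum is min P + min Q − 2.
P'(a) = 2a + 4 vanishes at a ∈ {-2}; Q'(b) = 12(b - 2)(b - 1)(b + 2) vanishes at b ∈ {-2, 1, 2}.
Local minima of P (where P''>0): P(-2)=-4. Local minima of Q: Q(-2)=-112, Q(2)=16.
So the global minimum of F is P(-2) + Q(-2) − 2 = -4 − 112 − 2 = -118, attained at (-2, -2).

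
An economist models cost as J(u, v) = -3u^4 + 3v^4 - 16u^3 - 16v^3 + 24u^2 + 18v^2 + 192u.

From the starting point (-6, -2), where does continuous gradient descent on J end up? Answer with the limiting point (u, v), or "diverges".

diverges

J is separable, so gradient descent decouples: u follows -∂J/∂u, v follows -∂J/∂v.
∂J/∂u = -12(u - 2)(u + 2)(u + 4); at u=-6 this is 768, so u decreases.
∂J/∂v = 12v(v - 3)(v - 1); at v=-2 this is -360, so v increases.
The u-coordinate has no critical point in that direction and runs off to infinity.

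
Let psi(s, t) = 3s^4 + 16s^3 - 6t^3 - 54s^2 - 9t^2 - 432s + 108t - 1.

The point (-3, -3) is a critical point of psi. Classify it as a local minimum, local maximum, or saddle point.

saddle point

The mixed partial ∂²psi/∂s∂t is 0, so the Hessian at any point is diag(psi_ss, psi_tt) = diag(12(3s^2 + 8s - 9), -18(2t + 1)).
At (-3, -3): H = diag(-72, 90).
The eigenvalues have opposite signs, so H is indefinite: a saddle point.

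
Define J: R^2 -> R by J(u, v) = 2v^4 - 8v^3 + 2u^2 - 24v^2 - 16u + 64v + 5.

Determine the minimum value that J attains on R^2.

-155

J(u,v) separates as P(u) + Q(v) + 5, so its minimum is min P + min Q + 5.
P'(u) = 4u - 16 vanishes at u ∈ {4}; Q'(v) = 8(v - 4)(v - 1)(v + 2) vanishes at v ∈ {-2, 1, 4}.
Local minima of P (where P''>0): P(4)=-32. Local minima of Q: Q(-2)=-128, Q(4)=-128.
So the global minimum of J is P(4) + Q(-2) + 5 = -32 − 128 + 5 = -155, attained at (4, -2).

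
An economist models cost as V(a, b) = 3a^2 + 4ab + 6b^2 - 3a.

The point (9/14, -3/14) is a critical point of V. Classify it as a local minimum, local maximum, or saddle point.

local minimum

The Hessian of V is constant: H = [[6, 4], [4, 12]].
det(H) = 6·12 − 4² = 56.
det(H) > 0 and tr(H) = 18 > 0, so H is positive definite and the point is a local minimum.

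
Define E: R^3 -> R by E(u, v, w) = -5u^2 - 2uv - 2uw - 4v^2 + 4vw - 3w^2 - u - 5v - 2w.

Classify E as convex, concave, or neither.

concave

E is quadratic, so its Hessian is the constant matrix H = [[-10, -2, -2], [-2, -8, 4], [-2, 4, -6]].
Leading principal minors: -10, 76, -232.
Signs alternate −, +, − ⇒ H ≺ 0 ⇒ concave.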